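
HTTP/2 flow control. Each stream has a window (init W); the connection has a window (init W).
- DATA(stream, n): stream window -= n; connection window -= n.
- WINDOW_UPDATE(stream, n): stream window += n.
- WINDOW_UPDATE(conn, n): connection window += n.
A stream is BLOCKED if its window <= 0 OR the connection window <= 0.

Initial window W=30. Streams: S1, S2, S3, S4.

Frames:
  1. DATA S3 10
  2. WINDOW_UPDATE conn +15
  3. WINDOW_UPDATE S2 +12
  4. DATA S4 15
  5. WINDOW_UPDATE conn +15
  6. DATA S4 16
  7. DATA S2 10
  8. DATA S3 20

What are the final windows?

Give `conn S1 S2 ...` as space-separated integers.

Op 1: conn=20 S1=30 S2=30 S3=20 S4=30 blocked=[]
Op 2: conn=35 S1=30 S2=30 S3=20 S4=30 blocked=[]
Op 3: conn=35 S1=30 S2=42 S3=20 S4=30 blocked=[]
Op 4: conn=20 S1=30 S2=42 S3=20 S4=15 blocked=[]
Op 5: conn=35 S1=30 S2=42 S3=20 S4=15 blocked=[]
Op 6: conn=19 S1=30 S2=42 S3=20 S4=-1 blocked=[4]
Op 7: conn=9 S1=30 S2=32 S3=20 S4=-1 blocked=[4]
Op 8: conn=-11 S1=30 S2=32 S3=0 S4=-1 blocked=[1, 2, 3, 4]

Answer: -11 30 32 0 -1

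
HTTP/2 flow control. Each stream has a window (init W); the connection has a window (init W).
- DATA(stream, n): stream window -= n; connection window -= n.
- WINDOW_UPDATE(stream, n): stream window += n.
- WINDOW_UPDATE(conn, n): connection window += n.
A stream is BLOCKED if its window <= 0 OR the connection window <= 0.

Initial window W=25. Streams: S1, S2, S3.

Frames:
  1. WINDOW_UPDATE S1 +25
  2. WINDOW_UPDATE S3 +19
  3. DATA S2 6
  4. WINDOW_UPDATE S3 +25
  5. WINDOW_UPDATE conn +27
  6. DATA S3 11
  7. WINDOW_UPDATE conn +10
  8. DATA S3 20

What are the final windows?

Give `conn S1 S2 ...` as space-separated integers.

Answer: 25 50 19 38

Derivation:
Op 1: conn=25 S1=50 S2=25 S3=25 blocked=[]
Op 2: conn=25 S1=50 S2=25 S3=44 blocked=[]
Op 3: conn=19 S1=50 S2=19 S3=44 blocked=[]
Op 4: conn=19 S1=50 S2=19 S3=69 blocked=[]
Op 5: conn=46 S1=50 S2=19 S3=69 blocked=[]
Op 6: conn=35 S1=50 S2=19 S3=58 blocked=[]
Op 7: conn=45 S1=50 S2=19 S3=58 blocked=[]
Op 8: conn=25 S1=50 S2=19 S3=38 blocked=[]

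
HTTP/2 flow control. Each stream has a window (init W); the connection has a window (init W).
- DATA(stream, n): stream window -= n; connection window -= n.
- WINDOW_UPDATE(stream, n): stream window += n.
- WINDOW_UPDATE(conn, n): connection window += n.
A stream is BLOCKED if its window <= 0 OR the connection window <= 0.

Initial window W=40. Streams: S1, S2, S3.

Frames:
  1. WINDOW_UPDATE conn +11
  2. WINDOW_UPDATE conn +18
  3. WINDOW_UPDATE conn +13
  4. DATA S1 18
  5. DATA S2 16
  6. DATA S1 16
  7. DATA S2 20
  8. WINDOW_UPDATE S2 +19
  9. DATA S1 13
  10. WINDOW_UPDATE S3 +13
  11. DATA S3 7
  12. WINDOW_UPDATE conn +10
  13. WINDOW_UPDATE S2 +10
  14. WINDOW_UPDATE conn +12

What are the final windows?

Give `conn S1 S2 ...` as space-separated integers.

Op 1: conn=51 S1=40 S2=40 S3=40 blocked=[]
Op 2: conn=69 S1=40 S2=40 S3=40 blocked=[]
Op 3: conn=82 S1=40 S2=40 S3=40 blocked=[]
Op 4: conn=64 S1=22 S2=40 S3=40 blocked=[]
Op 5: conn=48 S1=22 S2=24 S3=40 blocked=[]
Op 6: conn=32 S1=6 S2=24 S3=40 blocked=[]
Op 7: conn=12 S1=6 S2=4 S3=40 blocked=[]
Op 8: conn=12 S1=6 S2=23 S3=40 blocked=[]
Op 9: conn=-1 S1=-7 S2=23 S3=40 blocked=[1, 2, 3]
Op 10: conn=-1 S1=-7 S2=23 S3=53 blocked=[1, 2, 3]
Op 11: conn=-8 S1=-7 S2=23 S3=46 blocked=[1, 2, 3]
Op 12: conn=2 S1=-7 S2=23 S3=46 blocked=[1]
Op 13: conn=2 S1=-7 S2=33 S3=46 blocked=[1]
Op 14: conn=14 S1=-7 S2=33 S3=46 blocked=[1]

Answer: 14 -7 33 46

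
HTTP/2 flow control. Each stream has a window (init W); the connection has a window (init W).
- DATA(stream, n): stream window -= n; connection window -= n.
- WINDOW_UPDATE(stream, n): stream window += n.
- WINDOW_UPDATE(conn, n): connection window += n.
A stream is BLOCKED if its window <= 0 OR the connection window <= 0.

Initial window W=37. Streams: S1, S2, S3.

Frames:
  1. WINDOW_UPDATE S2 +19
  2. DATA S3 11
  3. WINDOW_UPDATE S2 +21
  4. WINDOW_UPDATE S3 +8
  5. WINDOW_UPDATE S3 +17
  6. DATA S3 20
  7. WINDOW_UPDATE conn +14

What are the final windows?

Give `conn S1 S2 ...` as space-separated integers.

Answer: 20 37 77 31

Derivation:
Op 1: conn=37 S1=37 S2=56 S3=37 blocked=[]
Op 2: conn=26 S1=37 S2=56 S3=26 blocked=[]
Op 3: conn=26 S1=37 S2=77 S3=26 blocked=[]
Op 4: conn=26 S1=37 S2=77 S3=34 blocked=[]
Op 5: conn=26 S1=37 S2=77 S3=51 blocked=[]
Op 6: conn=6 S1=37 S2=77 S3=31 blocked=[]
Op 7: conn=20 S1=37 S2=77 S3=31 blocked=[]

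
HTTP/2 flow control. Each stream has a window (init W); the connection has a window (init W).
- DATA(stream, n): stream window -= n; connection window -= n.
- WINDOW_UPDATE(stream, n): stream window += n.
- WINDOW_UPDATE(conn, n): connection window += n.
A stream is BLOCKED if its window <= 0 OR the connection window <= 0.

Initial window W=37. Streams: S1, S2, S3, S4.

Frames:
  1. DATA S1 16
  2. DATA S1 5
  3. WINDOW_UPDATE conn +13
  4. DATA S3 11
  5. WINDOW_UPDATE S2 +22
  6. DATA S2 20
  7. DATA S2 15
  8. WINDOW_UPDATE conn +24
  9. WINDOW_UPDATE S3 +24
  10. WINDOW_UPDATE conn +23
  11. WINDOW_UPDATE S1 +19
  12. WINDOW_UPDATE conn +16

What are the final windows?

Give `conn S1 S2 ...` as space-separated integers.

Op 1: conn=21 S1=21 S2=37 S3=37 S4=37 blocked=[]
Op 2: conn=16 S1=16 S2=37 S3=37 S4=37 blocked=[]
Op 3: conn=29 S1=16 S2=37 S3=37 S4=37 blocked=[]
Op 4: conn=18 S1=16 S2=37 S3=26 S4=37 blocked=[]
Op 5: conn=18 S1=16 S2=59 S3=26 S4=37 blocked=[]
Op 6: conn=-2 S1=16 S2=39 S3=26 S4=37 blocked=[1, 2, 3, 4]
Op 7: conn=-17 S1=16 S2=24 S3=26 S4=37 blocked=[1, 2, 3, 4]
Op 8: conn=7 S1=16 S2=24 S3=26 S4=37 blocked=[]
Op 9: conn=7 S1=16 S2=24 S3=50 S4=37 blocked=[]
Op 10: conn=30 S1=16 S2=24 S3=50 S4=37 blocked=[]
Op 11: conn=30 S1=35 S2=24 S3=50 S4=37 blocked=[]
Op 12: conn=46 S1=35 S2=24 S3=50 S4=37 blocked=[]

Answer: 46 35 24 50 37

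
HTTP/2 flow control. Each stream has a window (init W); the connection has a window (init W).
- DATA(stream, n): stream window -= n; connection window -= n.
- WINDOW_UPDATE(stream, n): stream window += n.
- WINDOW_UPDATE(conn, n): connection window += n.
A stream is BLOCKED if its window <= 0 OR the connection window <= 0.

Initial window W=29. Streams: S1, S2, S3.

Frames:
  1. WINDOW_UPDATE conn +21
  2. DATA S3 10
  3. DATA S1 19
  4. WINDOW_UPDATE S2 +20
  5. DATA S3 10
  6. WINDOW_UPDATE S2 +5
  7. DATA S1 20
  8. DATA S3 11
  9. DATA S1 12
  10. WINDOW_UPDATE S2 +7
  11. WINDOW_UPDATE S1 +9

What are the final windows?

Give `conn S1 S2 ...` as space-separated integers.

Answer: -32 -13 61 -2

Derivation:
Op 1: conn=50 S1=29 S2=29 S3=29 blocked=[]
Op 2: conn=40 S1=29 S2=29 S3=19 blocked=[]
Op 3: conn=21 S1=10 S2=29 S3=19 blocked=[]
Op 4: conn=21 S1=10 S2=49 S3=19 blocked=[]
Op 5: conn=11 S1=10 S2=49 S3=9 blocked=[]
Op 6: conn=11 S1=10 S2=54 S3=9 blocked=[]
Op 7: conn=-9 S1=-10 S2=54 S3=9 blocked=[1, 2, 3]
Op 8: conn=-20 S1=-10 S2=54 S3=-2 blocked=[1, 2, 3]
Op 9: conn=-32 S1=-22 S2=54 S3=-2 blocked=[1, 2, 3]
Op 10: conn=-32 S1=-22 S2=61 S3=-2 blocked=[1, 2, 3]
Op 11: conn=-32 S1=-13 S2=61 S3=-2 blocked=[1, 2, 3]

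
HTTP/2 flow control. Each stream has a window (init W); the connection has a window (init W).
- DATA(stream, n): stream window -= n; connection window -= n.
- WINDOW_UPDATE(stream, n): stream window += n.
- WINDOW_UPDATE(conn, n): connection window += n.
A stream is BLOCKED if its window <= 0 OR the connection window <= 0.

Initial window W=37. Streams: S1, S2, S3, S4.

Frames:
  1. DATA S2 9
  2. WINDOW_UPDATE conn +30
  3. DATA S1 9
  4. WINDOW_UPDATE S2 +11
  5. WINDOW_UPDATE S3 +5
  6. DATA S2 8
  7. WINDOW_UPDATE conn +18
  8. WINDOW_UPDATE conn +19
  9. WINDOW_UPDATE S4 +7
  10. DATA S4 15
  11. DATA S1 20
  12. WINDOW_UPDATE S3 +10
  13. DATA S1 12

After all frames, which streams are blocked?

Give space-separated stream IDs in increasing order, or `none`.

Op 1: conn=28 S1=37 S2=28 S3=37 S4=37 blocked=[]
Op 2: conn=58 S1=37 S2=28 S3=37 S4=37 blocked=[]
Op 3: conn=49 S1=28 S2=28 S3=37 S4=37 blocked=[]
Op 4: conn=49 S1=28 S2=39 S3=37 S4=37 blocked=[]
Op 5: conn=49 S1=28 S2=39 S3=42 S4=37 blocked=[]
Op 6: conn=41 S1=28 S2=31 S3=42 S4=37 blocked=[]
Op 7: conn=59 S1=28 S2=31 S3=42 S4=37 blocked=[]
Op 8: conn=78 S1=28 S2=31 S3=42 S4=37 blocked=[]
Op 9: conn=78 S1=28 S2=31 S3=42 S4=44 blocked=[]
Op 10: conn=63 S1=28 S2=31 S3=42 S4=29 blocked=[]
Op 11: conn=43 S1=8 S2=31 S3=42 S4=29 blocked=[]
Op 12: conn=43 S1=8 S2=31 S3=52 S4=29 blocked=[]
Op 13: conn=31 S1=-4 S2=31 S3=52 S4=29 blocked=[1]

Answer: S1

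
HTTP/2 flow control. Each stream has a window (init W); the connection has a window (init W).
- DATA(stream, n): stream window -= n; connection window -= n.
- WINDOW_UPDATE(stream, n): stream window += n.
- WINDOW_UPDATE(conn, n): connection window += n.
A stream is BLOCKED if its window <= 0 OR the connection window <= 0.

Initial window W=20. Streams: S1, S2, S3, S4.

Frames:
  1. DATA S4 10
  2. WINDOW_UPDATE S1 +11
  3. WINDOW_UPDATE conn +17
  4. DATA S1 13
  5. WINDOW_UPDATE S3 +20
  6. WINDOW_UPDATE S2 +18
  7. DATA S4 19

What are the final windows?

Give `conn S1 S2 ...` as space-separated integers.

Op 1: conn=10 S1=20 S2=20 S3=20 S4=10 blocked=[]
Op 2: conn=10 S1=31 S2=20 S3=20 S4=10 blocked=[]
Op 3: conn=27 S1=31 S2=20 S3=20 S4=10 blocked=[]
Op 4: conn=14 S1=18 S2=20 S3=20 S4=10 blocked=[]
Op 5: conn=14 S1=18 S2=20 S3=40 S4=10 blocked=[]
Op 6: conn=14 S1=18 S2=38 S3=40 S4=10 blocked=[]
Op 7: conn=-5 S1=18 S2=38 S3=40 S4=-9 blocked=[1, 2, 3, 4]

Answer: -5 18 38 40 -9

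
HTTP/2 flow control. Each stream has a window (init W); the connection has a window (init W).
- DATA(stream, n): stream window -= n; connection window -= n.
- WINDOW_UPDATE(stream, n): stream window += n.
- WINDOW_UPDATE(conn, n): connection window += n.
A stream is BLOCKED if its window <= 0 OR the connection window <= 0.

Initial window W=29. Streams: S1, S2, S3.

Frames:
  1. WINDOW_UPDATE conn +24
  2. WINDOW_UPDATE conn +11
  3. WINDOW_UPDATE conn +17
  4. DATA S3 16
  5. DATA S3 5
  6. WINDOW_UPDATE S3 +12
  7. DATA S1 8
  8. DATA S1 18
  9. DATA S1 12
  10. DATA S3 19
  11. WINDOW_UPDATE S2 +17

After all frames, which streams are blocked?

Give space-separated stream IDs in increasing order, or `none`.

Op 1: conn=53 S1=29 S2=29 S3=29 blocked=[]
Op 2: conn=64 S1=29 S2=29 S3=29 blocked=[]
Op 3: conn=81 S1=29 S2=29 S3=29 blocked=[]
Op 4: conn=65 S1=29 S2=29 S3=13 blocked=[]
Op 5: conn=60 S1=29 S2=29 S3=8 blocked=[]
Op 6: conn=60 S1=29 S2=29 S3=20 blocked=[]
Op 7: conn=52 S1=21 S2=29 S3=20 blocked=[]
Op 8: conn=34 S1=3 S2=29 S3=20 blocked=[]
Op 9: conn=22 S1=-9 S2=29 S3=20 blocked=[1]
Op 10: conn=3 S1=-9 S2=29 S3=1 blocked=[1]
Op 11: conn=3 S1=-9 S2=46 S3=1 blocked=[1]

Answer: S1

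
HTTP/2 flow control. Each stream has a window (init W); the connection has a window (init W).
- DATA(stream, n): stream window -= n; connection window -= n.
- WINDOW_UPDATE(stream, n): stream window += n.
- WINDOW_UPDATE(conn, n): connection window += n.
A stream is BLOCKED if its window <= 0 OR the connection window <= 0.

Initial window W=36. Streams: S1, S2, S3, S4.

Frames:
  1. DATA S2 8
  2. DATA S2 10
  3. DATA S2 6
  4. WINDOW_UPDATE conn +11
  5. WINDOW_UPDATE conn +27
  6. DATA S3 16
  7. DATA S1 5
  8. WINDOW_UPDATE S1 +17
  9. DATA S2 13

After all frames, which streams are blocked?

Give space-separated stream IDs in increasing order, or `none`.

Op 1: conn=28 S1=36 S2=28 S3=36 S4=36 blocked=[]
Op 2: conn=18 S1=36 S2=18 S3=36 S4=36 blocked=[]
Op 3: conn=12 S1=36 S2=12 S3=36 S4=36 blocked=[]
Op 4: conn=23 S1=36 S2=12 S3=36 S4=36 blocked=[]
Op 5: conn=50 S1=36 S2=12 S3=36 S4=36 blocked=[]
Op 6: conn=34 S1=36 S2=12 S3=20 S4=36 blocked=[]
Op 7: conn=29 S1=31 S2=12 S3=20 S4=36 blocked=[]
Op 8: conn=29 S1=48 S2=12 S3=20 S4=36 blocked=[]
Op 9: conn=16 S1=48 S2=-1 S3=20 S4=36 blocked=[2]

Answer: S2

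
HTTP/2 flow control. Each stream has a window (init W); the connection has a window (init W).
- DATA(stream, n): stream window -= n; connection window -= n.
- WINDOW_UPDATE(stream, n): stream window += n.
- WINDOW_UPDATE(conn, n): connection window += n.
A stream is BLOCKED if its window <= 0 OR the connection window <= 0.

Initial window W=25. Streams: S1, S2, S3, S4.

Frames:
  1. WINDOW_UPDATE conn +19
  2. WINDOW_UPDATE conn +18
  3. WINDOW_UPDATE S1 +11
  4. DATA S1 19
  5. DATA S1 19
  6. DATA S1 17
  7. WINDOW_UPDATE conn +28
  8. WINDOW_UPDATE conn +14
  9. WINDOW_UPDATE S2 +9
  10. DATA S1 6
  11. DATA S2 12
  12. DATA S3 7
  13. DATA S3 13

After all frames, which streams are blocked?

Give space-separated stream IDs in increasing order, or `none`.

Answer: S1

Derivation:
Op 1: conn=44 S1=25 S2=25 S3=25 S4=25 blocked=[]
Op 2: conn=62 S1=25 S2=25 S3=25 S4=25 blocked=[]
Op 3: conn=62 S1=36 S2=25 S3=25 S4=25 blocked=[]
Op 4: conn=43 S1=17 S2=25 S3=25 S4=25 blocked=[]
Op 5: conn=24 S1=-2 S2=25 S3=25 S4=25 blocked=[1]
Op 6: conn=7 S1=-19 S2=25 S3=25 S4=25 blocked=[1]
Op 7: conn=35 S1=-19 S2=25 S3=25 S4=25 blocked=[1]
Op 8: conn=49 S1=-19 S2=25 S3=25 S4=25 blocked=[1]
Op 9: conn=49 S1=-19 S2=34 S3=25 S4=25 blocked=[1]
Op 10: conn=43 S1=-25 S2=34 S3=25 S4=25 blocked=[1]
Op 11: conn=31 S1=-25 S2=22 S3=25 S4=25 blocked=[1]
Op 12: conn=24 S1=-25 S2=22 S3=18 S4=25 blocked=[1]
Op 13: conn=11 S1=-25 S2=22 S3=5 S4=25 blocked=[1]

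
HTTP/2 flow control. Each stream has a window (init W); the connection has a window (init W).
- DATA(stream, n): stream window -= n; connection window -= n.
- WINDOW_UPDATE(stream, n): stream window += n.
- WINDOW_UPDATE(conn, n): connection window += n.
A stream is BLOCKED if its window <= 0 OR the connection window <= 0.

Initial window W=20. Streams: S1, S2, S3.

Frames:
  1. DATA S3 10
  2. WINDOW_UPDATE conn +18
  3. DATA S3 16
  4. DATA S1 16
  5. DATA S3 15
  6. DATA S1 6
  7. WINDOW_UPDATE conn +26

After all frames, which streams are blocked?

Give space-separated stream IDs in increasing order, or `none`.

Answer: S1 S3

Derivation:
Op 1: conn=10 S1=20 S2=20 S3=10 blocked=[]
Op 2: conn=28 S1=20 S2=20 S3=10 blocked=[]
Op 3: conn=12 S1=20 S2=20 S3=-6 blocked=[3]
Op 4: conn=-4 S1=4 S2=20 S3=-6 blocked=[1, 2, 3]
Op 5: conn=-19 S1=4 S2=20 S3=-21 blocked=[1, 2, 3]
Op 6: conn=-25 S1=-2 S2=20 S3=-21 blocked=[1, 2, 3]
Op 7: conn=1 S1=-2 S2=20 S3=-21 blocked=[1, 3]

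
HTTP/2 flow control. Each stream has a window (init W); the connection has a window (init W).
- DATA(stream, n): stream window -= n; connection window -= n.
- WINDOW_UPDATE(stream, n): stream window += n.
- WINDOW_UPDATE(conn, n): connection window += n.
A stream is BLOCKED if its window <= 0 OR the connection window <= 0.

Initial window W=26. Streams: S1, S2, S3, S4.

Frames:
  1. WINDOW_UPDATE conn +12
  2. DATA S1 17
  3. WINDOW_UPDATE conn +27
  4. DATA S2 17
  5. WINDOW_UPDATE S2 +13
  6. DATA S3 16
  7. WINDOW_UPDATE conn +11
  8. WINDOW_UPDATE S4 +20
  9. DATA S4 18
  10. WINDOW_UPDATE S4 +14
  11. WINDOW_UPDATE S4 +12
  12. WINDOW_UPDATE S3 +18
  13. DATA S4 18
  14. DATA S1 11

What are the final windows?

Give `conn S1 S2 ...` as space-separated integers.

Op 1: conn=38 S1=26 S2=26 S3=26 S4=26 blocked=[]
Op 2: conn=21 S1=9 S2=26 S3=26 S4=26 blocked=[]
Op 3: conn=48 S1=9 S2=26 S3=26 S4=26 blocked=[]
Op 4: conn=31 S1=9 S2=9 S3=26 S4=26 blocked=[]
Op 5: conn=31 S1=9 S2=22 S3=26 S4=26 blocked=[]
Op 6: conn=15 S1=9 S2=22 S3=10 S4=26 blocked=[]
Op 7: conn=26 S1=9 S2=22 S3=10 S4=26 blocked=[]
Op 8: conn=26 S1=9 S2=22 S3=10 S4=46 blocked=[]
Op 9: conn=8 S1=9 S2=22 S3=10 S4=28 blocked=[]
Op 10: conn=8 S1=9 S2=22 S3=10 S4=42 blocked=[]
Op 11: conn=8 S1=9 S2=22 S3=10 S4=54 blocked=[]
Op 12: conn=8 S1=9 S2=22 S3=28 S4=54 blocked=[]
Op 13: conn=-10 S1=9 S2=22 S3=28 S4=36 blocked=[1, 2, 3, 4]
Op 14: conn=-21 S1=-2 S2=22 S3=28 S4=36 blocked=[1, 2, 3, 4]

Answer: -21 -2 22 28 36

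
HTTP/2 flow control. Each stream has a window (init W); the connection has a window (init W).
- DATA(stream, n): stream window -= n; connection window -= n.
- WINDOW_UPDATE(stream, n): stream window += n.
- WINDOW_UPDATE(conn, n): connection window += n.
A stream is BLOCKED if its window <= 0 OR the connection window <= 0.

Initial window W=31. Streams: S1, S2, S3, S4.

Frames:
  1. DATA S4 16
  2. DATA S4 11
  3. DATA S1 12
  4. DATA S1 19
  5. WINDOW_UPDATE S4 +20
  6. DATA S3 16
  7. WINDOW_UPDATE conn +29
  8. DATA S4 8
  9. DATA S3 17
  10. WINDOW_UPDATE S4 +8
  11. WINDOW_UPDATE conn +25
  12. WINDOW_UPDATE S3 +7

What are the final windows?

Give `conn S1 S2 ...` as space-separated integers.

Answer: -14 0 31 5 24

Derivation:
Op 1: conn=15 S1=31 S2=31 S3=31 S4=15 blocked=[]
Op 2: conn=4 S1=31 S2=31 S3=31 S4=4 blocked=[]
Op 3: conn=-8 S1=19 S2=31 S3=31 S4=4 blocked=[1, 2, 3, 4]
Op 4: conn=-27 S1=0 S2=31 S3=31 S4=4 blocked=[1, 2, 3, 4]
Op 5: conn=-27 S1=0 S2=31 S3=31 S4=24 blocked=[1, 2, 3, 4]
Op 6: conn=-43 S1=0 S2=31 S3=15 S4=24 blocked=[1, 2, 3, 4]
Op 7: conn=-14 S1=0 S2=31 S3=15 S4=24 blocked=[1, 2, 3, 4]
Op 8: conn=-22 S1=0 S2=31 S3=15 S4=16 blocked=[1, 2, 3, 4]
Op 9: conn=-39 S1=0 S2=31 S3=-2 S4=16 blocked=[1, 2, 3, 4]
Op 10: conn=-39 S1=0 S2=31 S3=-2 S4=24 blocked=[1, 2, 3, 4]
Op 11: conn=-14 S1=0 S2=31 S3=-2 S4=24 blocked=[1, 2, 3, 4]
Op 12: conn=-14 S1=0 S2=31 S3=5 S4=24 blocked=[1, 2, 3, 4]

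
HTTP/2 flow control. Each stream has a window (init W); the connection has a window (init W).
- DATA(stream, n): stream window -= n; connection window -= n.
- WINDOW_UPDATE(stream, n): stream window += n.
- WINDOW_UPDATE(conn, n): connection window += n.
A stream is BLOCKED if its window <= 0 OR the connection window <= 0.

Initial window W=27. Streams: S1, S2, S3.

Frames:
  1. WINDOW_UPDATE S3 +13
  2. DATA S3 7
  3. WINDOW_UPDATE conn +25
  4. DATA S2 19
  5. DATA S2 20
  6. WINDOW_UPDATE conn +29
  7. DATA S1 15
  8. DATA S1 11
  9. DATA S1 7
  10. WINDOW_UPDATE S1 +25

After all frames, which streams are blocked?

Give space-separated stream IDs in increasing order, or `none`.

Answer: S2

Derivation:
Op 1: conn=27 S1=27 S2=27 S3=40 blocked=[]
Op 2: conn=20 S1=27 S2=27 S3=33 blocked=[]
Op 3: conn=45 S1=27 S2=27 S3=33 blocked=[]
Op 4: conn=26 S1=27 S2=8 S3=33 blocked=[]
Op 5: conn=6 S1=27 S2=-12 S3=33 blocked=[2]
Op 6: conn=35 S1=27 S2=-12 S3=33 blocked=[2]
Op 7: conn=20 S1=12 S2=-12 S3=33 blocked=[2]
Op 8: conn=9 S1=1 S2=-12 S3=33 blocked=[2]
Op 9: conn=2 S1=-6 S2=-12 S3=33 blocked=[1, 2]
Op 10: conn=2 S1=19 S2=-12 S3=33 blocked=[2]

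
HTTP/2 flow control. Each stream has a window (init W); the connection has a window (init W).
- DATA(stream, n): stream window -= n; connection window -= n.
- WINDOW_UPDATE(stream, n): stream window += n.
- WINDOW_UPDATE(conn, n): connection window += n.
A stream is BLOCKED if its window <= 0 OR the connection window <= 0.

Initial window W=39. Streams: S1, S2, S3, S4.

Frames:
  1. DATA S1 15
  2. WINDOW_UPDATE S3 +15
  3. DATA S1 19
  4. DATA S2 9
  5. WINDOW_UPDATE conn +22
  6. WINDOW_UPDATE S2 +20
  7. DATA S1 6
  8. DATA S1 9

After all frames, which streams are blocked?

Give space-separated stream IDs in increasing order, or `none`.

Op 1: conn=24 S1=24 S2=39 S3=39 S4=39 blocked=[]
Op 2: conn=24 S1=24 S2=39 S3=54 S4=39 blocked=[]
Op 3: conn=5 S1=5 S2=39 S3=54 S4=39 blocked=[]
Op 4: conn=-4 S1=5 S2=30 S3=54 S4=39 blocked=[1, 2, 3, 4]
Op 5: conn=18 S1=5 S2=30 S3=54 S4=39 blocked=[]
Op 6: conn=18 S1=5 S2=50 S3=54 S4=39 blocked=[]
Op 7: conn=12 S1=-1 S2=50 S3=54 S4=39 blocked=[1]
Op 8: conn=3 S1=-10 S2=50 S3=54 S4=39 blocked=[1]

Answer: S1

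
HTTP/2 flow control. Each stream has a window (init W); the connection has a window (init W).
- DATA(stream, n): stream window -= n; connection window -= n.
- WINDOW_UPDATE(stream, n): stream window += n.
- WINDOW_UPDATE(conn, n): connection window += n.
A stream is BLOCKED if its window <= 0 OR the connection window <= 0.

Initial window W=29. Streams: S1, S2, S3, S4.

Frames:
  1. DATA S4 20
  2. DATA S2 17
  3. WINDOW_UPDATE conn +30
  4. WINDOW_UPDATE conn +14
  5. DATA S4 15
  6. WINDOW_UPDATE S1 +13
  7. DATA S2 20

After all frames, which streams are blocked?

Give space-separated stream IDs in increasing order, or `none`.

Op 1: conn=9 S1=29 S2=29 S3=29 S4=9 blocked=[]
Op 2: conn=-8 S1=29 S2=12 S3=29 S4=9 blocked=[1, 2, 3, 4]
Op 3: conn=22 S1=29 S2=12 S3=29 S4=9 blocked=[]
Op 4: conn=36 S1=29 S2=12 S3=29 S4=9 blocked=[]
Op 5: conn=21 S1=29 S2=12 S3=29 S4=-6 blocked=[4]
Op 6: conn=21 S1=42 S2=12 S3=29 S4=-6 blocked=[4]
Op 7: conn=1 S1=42 S2=-8 S3=29 S4=-6 blocked=[2, 4]

Answer: S2 S4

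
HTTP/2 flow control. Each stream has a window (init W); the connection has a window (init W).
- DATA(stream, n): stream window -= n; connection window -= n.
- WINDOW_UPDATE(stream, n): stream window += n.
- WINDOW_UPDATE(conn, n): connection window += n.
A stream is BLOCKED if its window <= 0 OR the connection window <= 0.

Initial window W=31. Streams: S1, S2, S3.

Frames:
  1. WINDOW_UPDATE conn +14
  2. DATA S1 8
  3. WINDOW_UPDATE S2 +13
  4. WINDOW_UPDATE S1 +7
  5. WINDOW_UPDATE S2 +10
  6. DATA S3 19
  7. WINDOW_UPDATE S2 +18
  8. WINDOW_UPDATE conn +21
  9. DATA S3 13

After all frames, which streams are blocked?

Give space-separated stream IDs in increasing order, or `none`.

Answer: S3

Derivation:
Op 1: conn=45 S1=31 S2=31 S3=31 blocked=[]
Op 2: conn=37 S1=23 S2=31 S3=31 blocked=[]
Op 3: conn=37 S1=23 S2=44 S3=31 blocked=[]
Op 4: conn=37 S1=30 S2=44 S3=31 blocked=[]
Op 5: conn=37 S1=30 S2=54 S3=31 blocked=[]
Op 6: conn=18 S1=30 S2=54 S3=12 blocked=[]
Op 7: conn=18 S1=30 S2=72 S3=12 blocked=[]
Op 8: conn=39 S1=30 S2=72 S3=12 blocked=[]
Op 9: conn=26 S1=30 S2=72 S3=-1 blocked=[3]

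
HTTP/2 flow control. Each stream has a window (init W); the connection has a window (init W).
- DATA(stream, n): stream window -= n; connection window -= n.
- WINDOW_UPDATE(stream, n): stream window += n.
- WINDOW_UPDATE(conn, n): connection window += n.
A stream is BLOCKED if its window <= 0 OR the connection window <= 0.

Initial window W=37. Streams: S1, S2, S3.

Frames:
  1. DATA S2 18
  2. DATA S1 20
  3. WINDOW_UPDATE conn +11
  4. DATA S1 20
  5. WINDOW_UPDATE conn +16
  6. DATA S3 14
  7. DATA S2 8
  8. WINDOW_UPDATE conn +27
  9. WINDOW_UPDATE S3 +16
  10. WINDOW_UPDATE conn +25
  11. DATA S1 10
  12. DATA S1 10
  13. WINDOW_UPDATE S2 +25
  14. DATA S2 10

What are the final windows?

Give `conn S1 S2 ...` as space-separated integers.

Op 1: conn=19 S1=37 S2=19 S3=37 blocked=[]
Op 2: conn=-1 S1=17 S2=19 S3=37 blocked=[1, 2, 3]
Op 3: conn=10 S1=17 S2=19 S3=37 blocked=[]
Op 4: conn=-10 S1=-3 S2=19 S3=37 blocked=[1, 2, 3]
Op 5: conn=6 S1=-3 S2=19 S3=37 blocked=[1]
Op 6: conn=-8 S1=-3 S2=19 S3=23 blocked=[1, 2, 3]
Op 7: conn=-16 S1=-3 S2=11 S3=23 blocked=[1, 2, 3]
Op 8: conn=11 S1=-3 S2=11 S3=23 blocked=[1]
Op 9: conn=11 S1=-3 S2=11 S3=39 blocked=[1]
Op 10: conn=36 S1=-3 S2=11 S3=39 blocked=[1]
Op 11: conn=26 S1=-13 S2=11 S3=39 blocked=[1]
Op 12: conn=16 S1=-23 S2=11 S3=39 blocked=[1]
Op 13: conn=16 S1=-23 S2=36 S3=39 blocked=[1]
Op 14: conn=6 S1=-23 S2=26 S3=39 blocked=[1]

Answer: 6 -23 26 39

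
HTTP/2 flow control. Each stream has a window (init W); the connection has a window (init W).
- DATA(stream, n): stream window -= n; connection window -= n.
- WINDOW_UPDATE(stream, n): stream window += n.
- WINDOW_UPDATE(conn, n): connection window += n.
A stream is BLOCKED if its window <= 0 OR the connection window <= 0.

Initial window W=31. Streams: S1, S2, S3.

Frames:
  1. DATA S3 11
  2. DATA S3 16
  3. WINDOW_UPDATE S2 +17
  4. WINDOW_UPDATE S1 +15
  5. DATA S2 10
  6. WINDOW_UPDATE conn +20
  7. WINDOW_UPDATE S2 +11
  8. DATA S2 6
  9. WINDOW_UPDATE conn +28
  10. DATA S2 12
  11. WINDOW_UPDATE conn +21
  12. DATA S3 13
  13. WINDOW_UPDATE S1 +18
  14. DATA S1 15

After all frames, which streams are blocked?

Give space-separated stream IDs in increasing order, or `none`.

Op 1: conn=20 S1=31 S2=31 S3=20 blocked=[]
Op 2: conn=4 S1=31 S2=31 S3=4 blocked=[]
Op 3: conn=4 S1=31 S2=48 S3=4 blocked=[]
Op 4: conn=4 S1=46 S2=48 S3=4 blocked=[]
Op 5: conn=-6 S1=46 S2=38 S3=4 blocked=[1, 2, 3]
Op 6: conn=14 S1=46 S2=38 S3=4 blocked=[]
Op 7: conn=14 S1=46 S2=49 S3=4 blocked=[]
Op 8: conn=8 S1=46 S2=43 S3=4 blocked=[]
Op 9: conn=36 S1=46 S2=43 S3=4 blocked=[]
Op 10: conn=24 S1=46 S2=31 S3=4 blocked=[]
Op 11: conn=45 S1=46 S2=31 S3=4 blocked=[]
Op 12: conn=32 S1=46 S2=31 S3=-9 blocked=[3]
Op 13: conn=32 S1=64 S2=31 S3=-9 blocked=[3]
Op 14: conn=17 S1=49 S2=31 S3=-9 blocked=[3]

Answer: S3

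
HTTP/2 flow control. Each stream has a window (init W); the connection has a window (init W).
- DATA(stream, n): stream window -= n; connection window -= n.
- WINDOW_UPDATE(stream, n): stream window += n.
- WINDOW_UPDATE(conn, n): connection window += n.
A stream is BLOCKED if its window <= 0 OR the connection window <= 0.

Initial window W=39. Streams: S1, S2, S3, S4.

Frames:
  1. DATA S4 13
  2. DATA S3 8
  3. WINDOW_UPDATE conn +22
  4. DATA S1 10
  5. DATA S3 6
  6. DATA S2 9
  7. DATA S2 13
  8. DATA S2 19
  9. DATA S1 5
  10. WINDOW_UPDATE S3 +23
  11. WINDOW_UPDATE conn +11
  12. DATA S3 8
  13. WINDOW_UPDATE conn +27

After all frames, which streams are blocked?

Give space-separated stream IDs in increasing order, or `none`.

Answer: S2

Derivation:
Op 1: conn=26 S1=39 S2=39 S3=39 S4=26 blocked=[]
Op 2: conn=18 S1=39 S2=39 S3=31 S4=26 blocked=[]
Op 3: conn=40 S1=39 S2=39 S3=31 S4=26 blocked=[]
Op 4: conn=30 S1=29 S2=39 S3=31 S4=26 blocked=[]
Op 5: conn=24 S1=29 S2=39 S3=25 S4=26 blocked=[]
Op 6: conn=15 S1=29 S2=30 S3=25 S4=26 blocked=[]
Op 7: conn=2 S1=29 S2=17 S3=25 S4=26 blocked=[]
Op 8: conn=-17 S1=29 S2=-2 S3=25 S4=26 blocked=[1, 2, 3, 4]
Op 9: conn=-22 S1=24 S2=-2 S3=25 S4=26 blocked=[1, 2, 3, 4]
Op 10: conn=-22 S1=24 S2=-2 S3=48 S4=26 blocked=[1, 2, 3, 4]
Op 11: conn=-11 S1=24 S2=-2 S3=48 S4=26 blocked=[1, 2, 3, 4]
Op 12: conn=-19 S1=24 S2=-2 S3=40 S4=26 blocked=[1, 2, 3, 4]
Op 13: conn=8 S1=24 S2=-2 S3=40 S4=26 blocked=[2]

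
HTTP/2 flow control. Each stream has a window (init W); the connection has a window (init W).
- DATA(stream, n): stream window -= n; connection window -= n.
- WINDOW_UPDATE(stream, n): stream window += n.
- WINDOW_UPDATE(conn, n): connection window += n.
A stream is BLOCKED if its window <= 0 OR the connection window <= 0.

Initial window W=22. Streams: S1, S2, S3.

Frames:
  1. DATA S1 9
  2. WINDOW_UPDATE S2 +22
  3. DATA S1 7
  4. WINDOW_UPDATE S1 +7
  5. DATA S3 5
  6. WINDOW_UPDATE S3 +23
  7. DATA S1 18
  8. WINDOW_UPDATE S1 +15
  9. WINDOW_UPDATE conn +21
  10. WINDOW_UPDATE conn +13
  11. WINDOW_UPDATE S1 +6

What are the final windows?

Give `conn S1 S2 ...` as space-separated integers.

Op 1: conn=13 S1=13 S2=22 S3=22 blocked=[]
Op 2: conn=13 S1=13 S2=44 S3=22 blocked=[]
Op 3: conn=6 S1=6 S2=44 S3=22 blocked=[]
Op 4: conn=6 S1=13 S2=44 S3=22 blocked=[]
Op 5: conn=1 S1=13 S2=44 S3=17 blocked=[]
Op 6: conn=1 S1=13 S2=44 S3=40 blocked=[]
Op 7: conn=-17 S1=-5 S2=44 S3=40 blocked=[1, 2, 3]
Op 8: conn=-17 S1=10 S2=44 S3=40 blocked=[1, 2, 3]
Op 9: conn=4 S1=10 S2=44 S3=40 blocked=[]
Op 10: conn=17 S1=10 S2=44 S3=40 blocked=[]
Op 11: conn=17 S1=16 S2=44 S3=40 blocked=[]

Answer: 17 16 44 40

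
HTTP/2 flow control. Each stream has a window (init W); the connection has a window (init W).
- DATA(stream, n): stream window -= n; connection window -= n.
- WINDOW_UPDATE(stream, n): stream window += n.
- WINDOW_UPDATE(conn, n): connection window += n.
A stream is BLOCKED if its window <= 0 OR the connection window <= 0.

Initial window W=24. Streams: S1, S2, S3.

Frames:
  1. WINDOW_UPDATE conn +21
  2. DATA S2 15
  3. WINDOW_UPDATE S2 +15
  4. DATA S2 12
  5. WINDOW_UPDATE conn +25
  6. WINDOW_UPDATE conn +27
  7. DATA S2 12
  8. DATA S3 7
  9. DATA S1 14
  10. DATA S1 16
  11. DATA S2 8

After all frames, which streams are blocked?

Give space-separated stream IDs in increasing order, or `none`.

Op 1: conn=45 S1=24 S2=24 S3=24 blocked=[]
Op 2: conn=30 S1=24 S2=9 S3=24 blocked=[]
Op 3: conn=30 S1=24 S2=24 S3=24 blocked=[]
Op 4: conn=18 S1=24 S2=12 S3=24 blocked=[]
Op 5: conn=43 S1=24 S2=12 S3=24 blocked=[]
Op 6: conn=70 S1=24 S2=12 S3=24 blocked=[]
Op 7: conn=58 S1=24 S2=0 S3=24 blocked=[2]
Op 8: conn=51 S1=24 S2=0 S3=17 blocked=[2]
Op 9: conn=37 S1=10 S2=0 S3=17 blocked=[2]
Op 10: conn=21 S1=-6 S2=0 S3=17 blocked=[1, 2]
Op 11: conn=13 S1=-6 S2=-8 S3=17 blocked=[1, 2]

Answer: S1 S2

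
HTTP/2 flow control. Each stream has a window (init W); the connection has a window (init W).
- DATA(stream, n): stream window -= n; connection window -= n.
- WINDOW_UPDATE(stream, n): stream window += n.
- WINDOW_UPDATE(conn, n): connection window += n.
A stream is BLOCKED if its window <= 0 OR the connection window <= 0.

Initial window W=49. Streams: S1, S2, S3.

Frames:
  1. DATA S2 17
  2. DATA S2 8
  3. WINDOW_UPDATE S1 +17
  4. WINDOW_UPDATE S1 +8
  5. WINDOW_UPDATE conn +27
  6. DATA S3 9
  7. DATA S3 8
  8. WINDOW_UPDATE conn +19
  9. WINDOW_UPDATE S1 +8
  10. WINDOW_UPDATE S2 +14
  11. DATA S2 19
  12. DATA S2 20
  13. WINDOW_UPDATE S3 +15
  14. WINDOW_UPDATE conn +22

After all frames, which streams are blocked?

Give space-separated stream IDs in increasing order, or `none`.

Op 1: conn=32 S1=49 S2=32 S3=49 blocked=[]
Op 2: conn=24 S1=49 S2=24 S3=49 blocked=[]
Op 3: conn=24 S1=66 S2=24 S3=49 blocked=[]
Op 4: conn=24 S1=74 S2=24 S3=49 blocked=[]
Op 5: conn=51 S1=74 S2=24 S3=49 blocked=[]
Op 6: conn=42 S1=74 S2=24 S3=40 blocked=[]
Op 7: conn=34 S1=74 S2=24 S3=32 blocked=[]
Op 8: conn=53 S1=74 S2=24 S3=32 blocked=[]
Op 9: conn=53 S1=82 S2=24 S3=32 blocked=[]
Op 10: conn=53 S1=82 S2=38 S3=32 blocked=[]
Op 11: conn=34 S1=82 S2=19 S3=32 blocked=[]
Op 12: conn=14 S1=82 S2=-1 S3=32 blocked=[2]
Op 13: conn=14 S1=82 S2=-1 S3=47 blocked=[2]
Op 14: conn=36 S1=82 S2=-1 S3=47 blocked=[2]

Answer: S2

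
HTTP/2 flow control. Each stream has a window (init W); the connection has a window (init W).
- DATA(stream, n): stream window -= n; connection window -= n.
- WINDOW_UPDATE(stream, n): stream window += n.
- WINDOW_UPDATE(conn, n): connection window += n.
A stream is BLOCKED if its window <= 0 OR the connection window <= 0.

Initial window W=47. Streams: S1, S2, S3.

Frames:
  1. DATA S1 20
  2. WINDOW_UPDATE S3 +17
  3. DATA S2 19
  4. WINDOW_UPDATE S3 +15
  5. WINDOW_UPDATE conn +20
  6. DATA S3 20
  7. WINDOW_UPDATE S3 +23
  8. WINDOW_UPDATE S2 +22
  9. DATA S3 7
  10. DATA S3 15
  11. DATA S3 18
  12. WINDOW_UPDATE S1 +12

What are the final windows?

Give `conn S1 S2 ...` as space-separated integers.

Op 1: conn=27 S1=27 S2=47 S3=47 blocked=[]
Op 2: conn=27 S1=27 S2=47 S3=64 blocked=[]
Op 3: conn=8 S1=27 S2=28 S3=64 blocked=[]
Op 4: conn=8 S1=27 S2=28 S3=79 blocked=[]
Op 5: conn=28 S1=27 S2=28 S3=79 blocked=[]
Op 6: conn=8 S1=27 S2=28 S3=59 blocked=[]
Op 7: conn=8 S1=27 S2=28 S3=82 blocked=[]
Op 8: conn=8 S1=27 S2=50 S3=82 blocked=[]
Op 9: conn=1 S1=27 S2=50 S3=75 blocked=[]
Op 10: conn=-14 S1=27 S2=50 S3=60 blocked=[1, 2, 3]
Op 11: conn=-32 S1=27 S2=50 S3=42 blocked=[1, 2, 3]
Op 12: conn=-32 S1=39 S2=50 S3=42 blocked=[1, 2, 3]

Answer: -32 39 50 42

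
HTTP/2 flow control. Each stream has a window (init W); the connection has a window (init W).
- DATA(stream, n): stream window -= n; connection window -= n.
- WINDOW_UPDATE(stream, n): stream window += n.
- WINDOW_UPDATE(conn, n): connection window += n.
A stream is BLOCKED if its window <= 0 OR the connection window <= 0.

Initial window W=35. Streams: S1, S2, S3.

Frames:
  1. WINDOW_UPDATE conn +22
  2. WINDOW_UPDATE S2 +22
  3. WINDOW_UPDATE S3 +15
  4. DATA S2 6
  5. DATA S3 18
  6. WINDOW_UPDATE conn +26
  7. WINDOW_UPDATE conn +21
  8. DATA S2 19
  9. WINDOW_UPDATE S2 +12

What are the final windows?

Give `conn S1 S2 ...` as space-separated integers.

Op 1: conn=57 S1=35 S2=35 S3=35 blocked=[]
Op 2: conn=57 S1=35 S2=57 S3=35 blocked=[]
Op 3: conn=57 S1=35 S2=57 S3=50 blocked=[]
Op 4: conn=51 S1=35 S2=51 S3=50 blocked=[]
Op 5: conn=33 S1=35 S2=51 S3=32 blocked=[]
Op 6: conn=59 S1=35 S2=51 S3=32 blocked=[]
Op 7: conn=80 S1=35 S2=51 S3=32 blocked=[]
Op 8: conn=61 S1=35 S2=32 S3=32 blocked=[]
Op 9: conn=61 S1=35 S2=44 S3=32 blocked=[]

Answer: 61 35 44 32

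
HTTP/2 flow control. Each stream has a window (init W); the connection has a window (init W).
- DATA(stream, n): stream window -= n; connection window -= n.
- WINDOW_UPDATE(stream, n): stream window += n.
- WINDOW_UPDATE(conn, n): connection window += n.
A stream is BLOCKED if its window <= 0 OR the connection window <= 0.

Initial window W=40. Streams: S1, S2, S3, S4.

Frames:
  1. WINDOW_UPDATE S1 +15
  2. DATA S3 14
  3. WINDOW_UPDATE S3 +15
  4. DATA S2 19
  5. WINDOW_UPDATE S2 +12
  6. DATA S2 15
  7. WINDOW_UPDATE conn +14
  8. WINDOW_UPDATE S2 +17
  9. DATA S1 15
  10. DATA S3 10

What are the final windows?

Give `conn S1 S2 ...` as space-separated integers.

Answer: -19 40 35 31 40

Derivation:
Op 1: conn=40 S1=55 S2=40 S3=40 S4=40 blocked=[]
Op 2: conn=26 S1=55 S2=40 S3=26 S4=40 blocked=[]
Op 3: conn=26 S1=55 S2=40 S3=41 S4=40 blocked=[]
Op 4: conn=7 S1=55 S2=21 S3=41 S4=40 blocked=[]
Op 5: conn=7 S1=55 S2=33 S3=41 S4=40 blocked=[]
Op 6: conn=-8 S1=55 S2=18 S3=41 S4=40 blocked=[1, 2, 3, 4]
Op 7: conn=6 S1=55 S2=18 S3=41 S4=40 blocked=[]
Op 8: conn=6 S1=55 S2=35 S3=41 S4=40 blocked=[]
Op 9: conn=-9 S1=40 S2=35 S3=41 S4=40 blocked=[1, 2, 3, 4]
Op 10: conn=-19 S1=40 S2=35 S3=31 S4=40 blocked=[1, 2, 3, 4]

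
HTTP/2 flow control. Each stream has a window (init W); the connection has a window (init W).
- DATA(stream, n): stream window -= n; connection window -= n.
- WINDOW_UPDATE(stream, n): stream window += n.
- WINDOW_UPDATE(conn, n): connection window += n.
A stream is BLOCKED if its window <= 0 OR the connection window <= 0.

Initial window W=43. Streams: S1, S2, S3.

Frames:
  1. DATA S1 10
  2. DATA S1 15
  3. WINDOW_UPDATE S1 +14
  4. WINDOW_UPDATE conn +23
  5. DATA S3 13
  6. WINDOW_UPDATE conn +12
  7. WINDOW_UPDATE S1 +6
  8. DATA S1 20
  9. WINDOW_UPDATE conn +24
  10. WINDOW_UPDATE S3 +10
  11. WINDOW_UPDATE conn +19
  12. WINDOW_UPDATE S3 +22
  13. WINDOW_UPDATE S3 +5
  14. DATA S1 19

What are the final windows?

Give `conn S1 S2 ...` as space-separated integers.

Answer: 44 -1 43 67

Derivation:
Op 1: conn=33 S1=33 S2=43 S3=43 blocked=[]
Op 2: conn=18 S1=18 S2=43 S3=43 blocked=[]
Op 3: conn=18 S1=32 S2=43 S3=43 blocked=[]
Op 4: conn=41 S1=32 S2=43 S3=43 blocked=[]
Op 5: conn=28 S1=32 S2=43 S3=30 blocked=[]
Op 6: conn=40 S1=32 S2=43 S3=30 blocked=[]
Op 7: conn=40 S1=38 S2=43 S3=30 blocked=[]
Op 8: conn=20 S1=18 S2=43 S3=30 blocked=[]
Op 9: conn=44 S1=18 S2=43 S3=30 blocked=[]
Op 10: conn=44 S1=18 S2=43 S3=40 blocked=[]
Op 11: conn=63 S1=18 S2=43 S3=40 blocked=[]
Op 12: conn=63 S1=18 S2=43 S3=62 blocked=[]
Op 13: conn=63 S1=18 S2=43 S3=67 blocked=[]
Op 14: conn=44 S1=-1 S2=43 S3=67 blocked=[1]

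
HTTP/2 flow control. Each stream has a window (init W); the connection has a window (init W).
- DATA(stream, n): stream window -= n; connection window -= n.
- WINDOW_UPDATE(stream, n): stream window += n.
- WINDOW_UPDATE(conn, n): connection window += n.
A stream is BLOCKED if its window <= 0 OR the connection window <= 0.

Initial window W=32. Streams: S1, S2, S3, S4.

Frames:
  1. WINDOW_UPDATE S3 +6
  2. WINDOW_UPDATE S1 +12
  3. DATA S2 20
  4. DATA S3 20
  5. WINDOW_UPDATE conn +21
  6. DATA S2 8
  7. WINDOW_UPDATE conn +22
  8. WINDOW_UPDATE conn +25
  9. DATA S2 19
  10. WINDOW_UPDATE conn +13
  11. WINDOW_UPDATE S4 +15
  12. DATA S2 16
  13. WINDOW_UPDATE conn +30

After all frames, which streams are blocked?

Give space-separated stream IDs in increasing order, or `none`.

Op 1: conn=32 S1=32 S2=32 S3=38 S4=32 blocked=[]
Op 2: conn=32 S1=44 S2=32 S3=38 S4=32 blocked=[]
Op 3: conn=12 S1=44 S2=12 S3=38 S4=32 blocked=[]
Op 4: conn=-8 S1=44 S2=12 S3=18 S4=32 blocked=[1, 2, 3, 4]
Op 5: conn=13 S1=44 S2=12 S3=18 S4=32 blocked=[]
Op 6: conn=5 S1=44 S2=4 S3=18 S4=32 blocked=[]
Op 7: conn=27 S1=44 S2=4 S3=18 S4=32 blocked=[]
Op 8: conn=52 S1=44 S2=4 S3=18 S4=32 blocked=[]
Op 9: conn=33 S1=44 S2=-15 S3=18 S4=32 blocked=[2]
Op 10: conn=46 S1=44 S2=-15 S3=18 S4=32 blocked=[2]
Op 11: conn=46 S1=44 S2=-15 S3=18 S4=47 blocked=[2]
Op 12: conn=30 S1=44 S2=-31 S3=18 S4=47 blocked=[2]
Op 13: conn=60 S1=44 S2=-31 S3=18 S4=47 blocked=[2]

Answer: S2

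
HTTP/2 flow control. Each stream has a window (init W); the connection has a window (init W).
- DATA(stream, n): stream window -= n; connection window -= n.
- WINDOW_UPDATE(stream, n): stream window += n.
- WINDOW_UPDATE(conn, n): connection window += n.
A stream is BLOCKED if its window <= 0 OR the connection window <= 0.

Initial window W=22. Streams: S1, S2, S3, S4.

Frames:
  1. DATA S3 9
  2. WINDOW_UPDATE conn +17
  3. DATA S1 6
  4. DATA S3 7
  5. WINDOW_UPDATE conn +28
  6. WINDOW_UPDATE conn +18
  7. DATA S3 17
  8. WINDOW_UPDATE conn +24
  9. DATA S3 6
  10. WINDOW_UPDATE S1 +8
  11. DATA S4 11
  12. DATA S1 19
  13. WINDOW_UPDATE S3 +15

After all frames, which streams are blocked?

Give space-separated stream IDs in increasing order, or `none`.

Answer: S3

Derivation:
Op 1: conn=13 S1=22 S2=22 S3=13 S4=22 blocked=[]
Op 2: conn=30 S1=22 S2=22 S3=13 S4=22 blocked=[]
Op 3: conn=24 S1=16 S2=22 S3=13 S4=22 blocked=[]
Op 4: conn=17 S1=16 S2=22 S3=6 S4=22 blocked=[]
Op 5: conn=45 S1=16 S2=22 S3=6 S4=22 blocked=[]
Op 6: conn=63 S1=16 S2=22 S3=6 S4=22 blocked=[]
Op 7: conn=46 S1=16 S2=22 S3=-11 S4=22 blocked=[3]
Op 8: conn=70 S1=16 S2=22 S3=-11 S4=22 blocked=[3]
Op 9: conn=64 S1=16 S2=22 S3=-17 S4=22 blocked=[3]
Op 10: conn=64 S1=24 S2=22 S3=-17 S4=22 blocked=[3]
Op 11: conn=53 S1=24 S2=22 S3=-17 S4=11 blocked=[3]
Op 12: conn=34 S1=5 S2=22 S3=-17 S4=11 blocked=[3]
Op 13: conn=34 S1=5 S2=22 S3=-2 S4=11 blocked=[3]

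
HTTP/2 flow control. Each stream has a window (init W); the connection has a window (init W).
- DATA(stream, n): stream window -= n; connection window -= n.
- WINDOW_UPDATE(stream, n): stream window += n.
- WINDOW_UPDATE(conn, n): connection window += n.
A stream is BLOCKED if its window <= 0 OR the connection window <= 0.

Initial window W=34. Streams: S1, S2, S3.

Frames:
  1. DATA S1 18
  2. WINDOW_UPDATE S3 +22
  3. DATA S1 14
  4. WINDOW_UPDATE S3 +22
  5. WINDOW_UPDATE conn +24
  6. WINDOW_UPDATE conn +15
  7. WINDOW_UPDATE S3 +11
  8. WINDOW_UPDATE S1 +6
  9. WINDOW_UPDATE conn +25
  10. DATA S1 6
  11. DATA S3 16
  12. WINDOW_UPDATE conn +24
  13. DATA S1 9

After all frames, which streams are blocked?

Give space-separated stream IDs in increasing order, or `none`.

Op 1: conn=16 S1=16 S2=34 S3=34 blocked=[]
Op 2: conn=16 S1=16 S2=34 S3=56 blocked=[]
Op 3: conn=2 S1=2 S2=34 S3=56 blocked=[]
Op 4: conn=2 S1=2 S2=34 S3=78 blocked=[]
Op 5: conn=26 S1=2 S2=34 S3=78 blocked=[]
Op 6: conn=41 S1=2 S2=34 S3=78 blocked=[]
Op 7: conn=41 S1=2 S2=34 S3=89 blocked=[]
Op 8: conn=41 S1=8 S2=34 S3=89 blocked=[]
Op 9: conn=66 S1=8 S2=34 S3=89 blocked=[]
Op 10: conn=60 S1=2 S2=34 S3=89 blocked=[]
Op 11: conn=44 S1=2 S2=34 S3=73 blocked=[]
Op 12: conn=68 S1=2 S2=34 S3=73 blocked=[]
Op 13: conn=59 S1=-7 S2=34 S3=73 blocked=[1]

Answer: S1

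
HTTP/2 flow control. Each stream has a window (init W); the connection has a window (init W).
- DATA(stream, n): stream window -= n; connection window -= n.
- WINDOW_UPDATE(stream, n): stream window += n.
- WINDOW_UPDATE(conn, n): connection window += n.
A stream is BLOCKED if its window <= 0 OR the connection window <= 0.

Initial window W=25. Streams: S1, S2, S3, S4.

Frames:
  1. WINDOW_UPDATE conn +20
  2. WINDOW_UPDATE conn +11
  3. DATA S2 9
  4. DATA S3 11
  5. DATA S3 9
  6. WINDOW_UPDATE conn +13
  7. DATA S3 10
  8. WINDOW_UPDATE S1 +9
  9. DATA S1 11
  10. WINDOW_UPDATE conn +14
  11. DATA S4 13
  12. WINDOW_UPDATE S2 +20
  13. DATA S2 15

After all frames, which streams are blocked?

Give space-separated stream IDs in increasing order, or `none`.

Op 1: conn=45 S1=25 S2=25 S3=25 S4=25 blocked=[]
Op 2: conn=56 S1=25 S2=25 S3=25 S4=25 blocked=[]
Op 3: conn=47 S1=25 S2=16 S3=25 S4=25 blocked=[]
Op 4: conn=36 S1=25 S2=16 S3=14 S4=25 blocked=[]
Op 5: conn=27 S1=25 S2=16 S3=5 S4=25 blocked=[]
Op 6: conn=40 S1=25 S2=16 S3=5 S4=25 blocked=[]
Op 7: conn=30 S1=25 S2=16 S3=-5 S4=25 blocked=[3]
Op 8: conn=30 S1=34 S2=16 S3=-5 S4=25 blocked=[3]
Op 9: conn=19 S1=23 S2=16 S3=-5 S4=25 blocked=[3]
Op 10: conn=33 S1=23 S2=16 S3=-5 S4=25 blocked=[3]
Op 11: conn=20 S1=23 S2=16 S3=-5 S4=12 blocked=[3]
Op 12: conn=20 S1=23 S2=36 S3=-5 S4=12 blocked=[3]
Op 13: conn=5 S1=23 S2=21 S3=-5 S4=12 blocked=[3]

Answer: S3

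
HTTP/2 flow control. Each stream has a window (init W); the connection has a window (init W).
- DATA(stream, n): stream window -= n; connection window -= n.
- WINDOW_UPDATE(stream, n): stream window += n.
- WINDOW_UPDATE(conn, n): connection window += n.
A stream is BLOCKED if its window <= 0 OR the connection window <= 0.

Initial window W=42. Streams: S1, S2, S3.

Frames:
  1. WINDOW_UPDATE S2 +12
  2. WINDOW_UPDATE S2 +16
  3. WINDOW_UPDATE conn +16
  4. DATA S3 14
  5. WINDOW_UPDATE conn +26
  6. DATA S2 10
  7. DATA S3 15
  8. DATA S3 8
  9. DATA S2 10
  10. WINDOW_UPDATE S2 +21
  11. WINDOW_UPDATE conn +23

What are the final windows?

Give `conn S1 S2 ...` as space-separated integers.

Op 1: conn=42 S1=42 S2=54 S3=42 blocked=[]
Op 2: conn=42 S1=42 S2=70 S3=42 blocked=[]
Op 3: conn=58 S1=42 S2=70 S3=42 blocked=[]
Op 4: conn=44 S1=42 S2=70 S3=28 blocked=[]
Op 5: conn=70 S1=42 S2=70 S3=28 blocked=[]
Op 6: conn=60 S1=42 S2=60 S3=28 blocked=[]
Op 7: conn=45 S1=42 S2=60 S3=13 blocked=[]
Op 8: conn=37 S1=42 S2=60 S3=5 blocked=[]
Op 9: conn=27 S1=42 S2=50 S3=5 blocked=[]
Op 10: conn=27 S1=42 S2=71 S3=5 blocked=[]
Op 11: conn=50 S1=42 S2=71 S3=5 blocked=[]

Answer: 50 42 71 5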